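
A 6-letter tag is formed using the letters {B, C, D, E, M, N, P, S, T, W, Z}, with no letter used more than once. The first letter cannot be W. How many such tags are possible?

The first letter has 11−1 = 10 choices (anything except W).
The remaining 5 letters are filled from the other 10 symbols without repetition: 10 × 9 × 8 × 7 × 6 = 30240.
Total: 10 × 30240 = 302400.

302400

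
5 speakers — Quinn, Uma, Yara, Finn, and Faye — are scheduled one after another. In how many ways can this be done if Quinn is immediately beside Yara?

48

Glue Quinn and Yara into one block (2 internal orders), leaving 4 units to arrange in a row.
That gives 2 × 4! = 2 × 24 = 48.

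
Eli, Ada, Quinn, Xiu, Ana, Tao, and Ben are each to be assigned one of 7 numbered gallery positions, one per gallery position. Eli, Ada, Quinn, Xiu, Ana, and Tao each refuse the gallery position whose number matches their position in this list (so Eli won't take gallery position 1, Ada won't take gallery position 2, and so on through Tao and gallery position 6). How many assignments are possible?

2119

Let Aᵢ (for 1 ≤ i ≤ 6) be the placements that put person i in their forbidden gallery position. Any j of these fix j positions, leaving (7−j)! ways to fill the rest, and there are C(6,j) ways to pick which j.
By inclusion–exclusion, the number of valid placements is Σ_{j=0}^{6} (−1)^j C(6,j)·(7−j)!.
Computing: 5040 − 4320 + 1800 − 480 + 90 − 12 + 1 = 2119.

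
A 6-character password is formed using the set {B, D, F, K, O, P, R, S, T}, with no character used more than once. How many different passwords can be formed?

60480

With no repetition, fill the 6 characters in order: 9 choices, then 8, down to 4.
That product is 9 × 8 × 7 × 6 × 5 × 4 = 60480.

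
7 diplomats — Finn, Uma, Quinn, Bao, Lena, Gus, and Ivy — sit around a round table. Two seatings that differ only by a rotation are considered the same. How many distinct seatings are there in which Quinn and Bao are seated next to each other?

Glue Quinn and Bao into a block (2 internal orders). Seating 6 units around a circle gives (5)! arrangements.
So 2 × (5)! = 2 × 120 = 240.

240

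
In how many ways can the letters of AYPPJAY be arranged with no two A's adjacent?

There are 7!/(2!·2!·2!) = 630 arrangements of AYPPJAY in total.
If the two A's are adjacent, glue them into one block, leaving 6 items to arrange: (6)!/(2!·2!) = 180 ways.
Subtracting, 630 − 180 = 450 arrangements keep the A's apart.

450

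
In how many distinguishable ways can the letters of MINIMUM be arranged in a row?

420

MINIMUM has 7 letters with I appearing twice and M appearing 3 times.
So there are 7! / (3!·2!) = 420 distinguishable arrangements.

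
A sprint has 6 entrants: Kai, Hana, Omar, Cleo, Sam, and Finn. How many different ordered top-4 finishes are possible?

360

There are 6 choices for 1st place, 5 for 2nd, and so on down to 3 for position 4.
That gives 6 × 5 × 4 × 3 = 360.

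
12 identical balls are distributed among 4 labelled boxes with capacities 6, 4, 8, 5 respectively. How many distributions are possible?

180

Ignoring the caps, the number of non-negative solutions to x_1+…+x_4 = 12 is C(15,3) = 455.
Subtract solutions that violate a single cap (substitute x_i' = x_i − (cap_i+1)): x_1 ≥ 7 gives C(8,3) = 56; x_2 ≥ 5 gives C(10,3) = 120; x_3 ≥ 9 gives C(6,3) = 20; x_4 ≥ 6 gives C(9,3) = 84. Together 280.
Add back pairs where two caps are both exceeded: 1 + 0 + 0 + 0 + 4 + 0 = 5.
By inclusion–exclusion the count is 455 − 280 + 5 = 180.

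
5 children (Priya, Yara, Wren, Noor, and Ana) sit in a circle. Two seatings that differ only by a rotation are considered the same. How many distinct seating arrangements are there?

24

Around a circle, 5 distinct people have 5!/5 = (4)! = 24 rotationally distinct seatings.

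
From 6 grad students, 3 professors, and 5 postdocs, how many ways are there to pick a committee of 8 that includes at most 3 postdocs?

Split by how many postdocs are chosen (0 through 3).
Sum: C(5,0)·C(9,8) + C(5,1)·C(9,7) + C(5,2)·C(9,6) + C(5,3)·C(9,5) = 9 + 180 + 840 + 1260 = 2289.

2289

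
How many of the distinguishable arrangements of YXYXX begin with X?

6

With the first slot taken by X, it remains to arrange the other 4 letters (YYXX).
Those 4 letters have X appearing twice and Y appearing twice, giving (4)!/(2!·2!) = 6.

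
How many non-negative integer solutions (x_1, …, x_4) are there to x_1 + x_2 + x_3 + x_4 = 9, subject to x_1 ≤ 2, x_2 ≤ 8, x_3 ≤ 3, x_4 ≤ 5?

70

Ignoring the caps, the number of non-negative solutions to x_1+…+x_4 = 9 is C(12,3) = 220.
Subtract solutions that violate a single cap (substitute x_i' = x_i − (cap_i+1)): x_1 ≥ 3 gives C(9,3) = 84; x_2 ≥ 9 gives C(3,3) = 1; x_3 ≥ 4 gives C(8,3) = 56; x_4 ≥ 6 gives C(6,3) = 20. Together 161.
Add back pairs where two caps are both exceeded: 0 + 10 + 1 + 0 + 0 + 0 = 11.
By inclusion–exclusion the count is 220 − 161 + 11 = 70.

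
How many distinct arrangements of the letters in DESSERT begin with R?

Fix R in the first position and arrange the remaining 6 letters.
Those 6 letters have E appearing twice and S appearing twice, giving (6)!/(2!·2!) = 180.

180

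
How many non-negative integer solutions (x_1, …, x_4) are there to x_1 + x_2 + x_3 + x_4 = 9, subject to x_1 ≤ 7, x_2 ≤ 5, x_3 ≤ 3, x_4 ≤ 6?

130

By stars and bars, unrestricted non-negative solutions to x_1+…+x_4 = 9 number C(9+3,3) = 220.
Subtract solutions that violate a single cap (substitute x_i' = x_i − (cap_i+1)): x_1 ≥ 8 gives C(4,3) = 4; x_2 ≥ 6 gives C(6,3) = 20; x_3 ≥ 4 gives C(8,3) = 56; x_4 ≥ 7 gives C(5,3) = 10. Together 90.
No two caps can be exceeded simultaneously, so the pair terms are all 0.
By inclusion–exclusion the count is 220 − 90 + 0 = 130.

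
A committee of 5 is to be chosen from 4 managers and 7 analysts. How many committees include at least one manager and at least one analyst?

Total 5-person selections from all 11: C(11,5) = 462.
Selections missing a whole group: no managers → C(7,5) = 21; no analysts → C(4,5) = 0.
Both groups omitted at once is impossible, so 462 − 21 = 441.

441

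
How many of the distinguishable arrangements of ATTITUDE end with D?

840

With the last slot taken by D, it remains to arrange the other 7 letters (ATTITUE).
Those 7 letters have T appearing 3 times, giving (7)!/(3!) = 840.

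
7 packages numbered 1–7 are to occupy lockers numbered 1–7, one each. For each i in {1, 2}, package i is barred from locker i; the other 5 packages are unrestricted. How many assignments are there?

Let Aᵢ (for i ∈ {1, 2}) be the placements that put package i in its forbidden locker. Any j of these fix j positions, leaving (7−j)! ways to fill the rest, and there are C(2,j) ways to pick which j.
By inclusion–exclusion, the number of valid placements is Σ_{j=0}^{2} (−1)^j C(2,j)·(7−j)!.
Computing: 5040 − 1440 + 120 = 3720.

3720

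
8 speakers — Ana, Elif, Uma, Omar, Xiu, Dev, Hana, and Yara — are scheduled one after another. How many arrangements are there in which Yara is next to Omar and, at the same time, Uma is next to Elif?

2880

Treat {Yara,Omar} as one block (2 orders) and {Uma,Elif} as another (2 orders).
That leaves 6 units to arrange: 2 × 2 × 6! = 4 × 720 = 2880.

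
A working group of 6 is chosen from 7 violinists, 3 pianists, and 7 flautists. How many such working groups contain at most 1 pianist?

9009

Split by how many pianists are chosen (0 through 1).
Sum: C(3,0)·C(14,6) + C(3,1)·C(14,5) = 3003 + 6006 = 9009.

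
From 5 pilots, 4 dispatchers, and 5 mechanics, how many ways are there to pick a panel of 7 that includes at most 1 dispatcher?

Split by how many dispatchers are chosen (0 through 1).
Sum: C(4,0)·C(10,7) + C(4,1)·C(10,6) = 120 + 840 = 960.

960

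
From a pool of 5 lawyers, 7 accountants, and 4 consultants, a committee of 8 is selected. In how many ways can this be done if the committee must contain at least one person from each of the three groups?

With no constraint there are C(16,8) = 12870 possible selections.
Selections missing a whole group: no lawyers → C(11,8) = 165; no accountants → C(9,8) = 9; no consultants → C(12,8) = 495.
Add back selections omitting two groups (i.e. drawn from a single group): C(5,8) + C(7,8) + C(4,8) = 0.
By inclusion–exclusion: 12870 − 669 + 0 = 12201.

12201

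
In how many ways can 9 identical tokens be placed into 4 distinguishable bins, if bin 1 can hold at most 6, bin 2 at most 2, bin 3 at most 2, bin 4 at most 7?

58

Without the upper bounds there are C(12,3) = 220 ways to split 9 among 4 bins.
Subtract solutions that violate a single cap (substitute x_i' = x_i − (cap_i+1)): x_1 ≥ 7 gives C(5,3) = 10; x_2 ≥ 3 gives C(9,3) = 84; x_3 ≥ 3 gives C(9,3) = 84; x_4 ≥ 8 gives C(4,3) = 4. Together 182.
Add back pairs where two caps are both exceeded: 0 + 0 + 0 + 20 + 0 + 0 = 20.
By inclusion–exclusion the count is 220 − 182 + 20 = 58.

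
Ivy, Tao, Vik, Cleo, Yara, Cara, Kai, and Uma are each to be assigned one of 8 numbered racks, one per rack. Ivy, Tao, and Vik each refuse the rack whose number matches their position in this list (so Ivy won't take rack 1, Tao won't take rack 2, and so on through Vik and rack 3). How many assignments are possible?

Let Aᵢ (for i ∈ {1, 2, 3}) be the placements that put person i in their forbidden rack. Any j of these fix j positions, leaving (8−j)! ways to fill the rest, and there are C(3,j) ways to pick which j.
By inclusion–exclusion, the number of valid placements is Σ_{j=0}^{3} (−1)^j C(3,j)·(8−j)!.
Computing: 40320 − 15120 + 2160 − 120 = 27240.

27240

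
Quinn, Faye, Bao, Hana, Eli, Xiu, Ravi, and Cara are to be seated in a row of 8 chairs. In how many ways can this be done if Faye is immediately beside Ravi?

Glue Faye and Ravi into one block (2 internal orders), leaving 7 units to arrange in a row.
That gives 2 × 7! = 2 × 5040 = 10080.

10080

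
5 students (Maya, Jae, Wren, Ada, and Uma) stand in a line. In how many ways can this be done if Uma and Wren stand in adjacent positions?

48

Treat {Uma, Wren} as a single unit. There are 4 units to order, and the pair itself can be ordered 2 ways.
That gives 2 × 4! = 2 × 24 = 48.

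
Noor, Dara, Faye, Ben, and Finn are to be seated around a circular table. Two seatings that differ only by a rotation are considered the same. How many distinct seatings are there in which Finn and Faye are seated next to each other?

12

Glue Finn and Faye into a block (2 internal orders). Seating 4 units around a circle gives (3)! arrangements.
So 2 × (3)! = 2 × 6 = 12.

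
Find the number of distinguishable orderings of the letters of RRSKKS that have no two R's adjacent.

60

Total arrangements of RRSKKS: 6!/(2!·2!·2!) = 90.
Arrangements with the R's together: treat RR as one letter, giving (5)!/(2!·2!) = 30.
Subtracting, 90 − 30 = 60 arrangements keep the R's apart.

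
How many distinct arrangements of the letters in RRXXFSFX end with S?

Fix S in the last position and arrange the remaining 7 letters.
Those 7 letters have F appearing twice, R appearing twice, and X appearing 3 times, giving (7)!/(3!·2!·2!) = 210.

210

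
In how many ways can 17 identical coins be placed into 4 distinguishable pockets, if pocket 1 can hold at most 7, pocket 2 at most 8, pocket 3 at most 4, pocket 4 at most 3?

51

Without the upper bounds there are C(20,3) = 1140 ways to split 17 among 4 pockets.
Subtract solutions that violate a single cap (substitute x_i' = x_i − (cap_i+1)): x_1 ≥ 8 gives C(12,3) = 220; x_2 ≥ 9 gives C(11,3) = 165; x_3 ≥ 5 gives C(15,3) = 455; x_4 ≥ 4 gives C(16,3) = 560. Together 1400.
Add back pairs where two caps are both exceeded: 1 + 35 + 56 + 20 + 35 + 165 = 312.
Subtract triples: 0 + 0 + 1 + 0 = 1.
By inclusion–exclusion the count is 1140 − 1400 + 312 − 1 = 51.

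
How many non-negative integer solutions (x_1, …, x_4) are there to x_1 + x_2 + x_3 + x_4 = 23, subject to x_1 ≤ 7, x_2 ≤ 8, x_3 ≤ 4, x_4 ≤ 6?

Without the upper bounds there are C(26,3) = 2600 ways to split 23 among 4 variables.
Subtract solutions that violate a single cap (substitute x_i' = x_i − (cap_i+1)): x_1 ≥ 8 gives C(18,3) = 816; x_2 ≥ 9 gives C(17,3) = 680; x_3 ≥ 5 gives C(21,3) = 1330; x_4 ≥ 7 gives C(19,3) = 969. Together 3795.
Add back pairs where two caps are both exceeded: 84 + 286 + 165 + 220 + 120 + 364 = 1239.
Subtract triples: 4 + 0 + 20 + 10 = 34.
By inclusion–exclusion the count is 2600 − 3795 + 1239 − 34 = 10.

10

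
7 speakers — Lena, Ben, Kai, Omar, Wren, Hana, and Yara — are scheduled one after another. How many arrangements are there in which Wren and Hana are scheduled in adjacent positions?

1440

Place the 5 others and the Wren-Hana pair as 6 objects in a line; the pair has 2 internal arrangements.
That gives 2 × 6! = 2 × 720 = 1440.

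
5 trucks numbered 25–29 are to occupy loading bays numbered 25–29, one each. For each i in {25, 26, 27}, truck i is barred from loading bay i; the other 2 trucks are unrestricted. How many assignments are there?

Let Aᵢ (for i ∈ {25, 26, 27}) be the placements that put truck i in its forbidden loading bay. Any j of these fix j positions, leaving (5−j)! ways to fill the rest, and there are C(3,j) ways to pick which j.
By inclusion–exclusion, the number of valid placements is Σ_{j=0}^{3} (−1)^j C(3,j)·(5−j)!.
Computing: 120 − 72 + 18 − 2 = 64.

64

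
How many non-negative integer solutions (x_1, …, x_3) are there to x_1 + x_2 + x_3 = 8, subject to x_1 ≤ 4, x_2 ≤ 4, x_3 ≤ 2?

By stars and bars, unrestricted non-negative solutions to x_1+…+x_3 = 8 number C(8+2,2) = 45.
Subtract solutions that violate a single cap (substitute x_i' = x_i − (cap_i+1)): x_1 ≥ 5 gives C(5,2) = 10; x_2 ≥ 5 gives C(5,2) = 10; x_3 ≥ 3 gives C(7,2) = 21. Together 41.
Add back pairs where two caps are both exceeded: 0 + 1 + 1 = 2.
By inclusion–exclusion the count is 45 − 41 + 2 = 6.

6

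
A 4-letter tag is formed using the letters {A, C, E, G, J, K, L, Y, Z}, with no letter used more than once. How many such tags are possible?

This is a permutation of 4 out of 9: P(9,4) = 9!/5!.
9 × 8 × 7 × 6 = 3024.

3024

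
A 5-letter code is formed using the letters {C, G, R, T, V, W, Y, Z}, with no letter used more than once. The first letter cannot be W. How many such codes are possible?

5880

The first letter has 8−1 = 7 choices (anything except W).
The remaining 4 letters are filled from the other 7 symbols without repetition: 7 × 6 × 5 × 4 = 840.
Total: 7 × 840 = 5880.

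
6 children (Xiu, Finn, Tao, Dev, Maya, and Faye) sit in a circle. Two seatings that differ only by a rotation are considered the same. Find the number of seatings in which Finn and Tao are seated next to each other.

48

Glue Finn and Tao into a block (2 internal orders). Seating 5 units around a circle gives (4)! arrangements.
So 2 × (4)! = 2 × 24 = 48.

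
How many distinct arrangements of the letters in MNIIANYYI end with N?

With the last slot taken by N, it remains to arrange the other 8 letters (MIIANYYI).
Those 8 letters have I appearing 3 times and Y appearing twice, giving (8)!/(3!·2!) = 3360.

3360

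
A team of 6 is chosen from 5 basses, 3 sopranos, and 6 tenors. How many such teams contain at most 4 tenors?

2954

Split by how many tenors are chosen (0 through 4).
Sum: C(6,0)·C(8,6) + C(6,1)·C(8,5) + C(6,2)·C(8,4) + C(6,3)·C(8,3) + C(6,4)·C(8,2) = 28 + 336 + 1050 + 1120 + 420 = 2954.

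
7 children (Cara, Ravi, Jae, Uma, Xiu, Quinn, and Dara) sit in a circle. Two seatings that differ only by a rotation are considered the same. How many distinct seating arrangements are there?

Around a circle, 7 distinct people have 7!/7 = (6)! = 720 rotationally distinct seatings.

720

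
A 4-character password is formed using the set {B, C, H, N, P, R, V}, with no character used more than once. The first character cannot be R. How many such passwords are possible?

720

The first character has 7−1 = 6 choices (anything except R).
The remaining 3 characters are filled from the other 6 symbols without repetition: 6 × 5 × 4 = 120.
Total: 6 × 120 = 720.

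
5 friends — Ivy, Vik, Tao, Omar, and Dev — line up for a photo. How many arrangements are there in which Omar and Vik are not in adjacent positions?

72

There are 5! = 120 arrangements in all. If Omar and Vik are adjacent, merging them into one block gives 2·(4)! = 48 arrangements.
So 120 − 48 = 72 arrangements keep them apart.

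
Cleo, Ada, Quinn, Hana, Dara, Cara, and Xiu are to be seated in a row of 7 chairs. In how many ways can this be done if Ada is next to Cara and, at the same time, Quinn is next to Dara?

480

Treat {Ada,Cara} as one block (2 orders) and {Quinn,Dara} as another (2 orders).
That leaves 5 units to arrange: 2 × 2 × 5! = 4 × 120 = 480.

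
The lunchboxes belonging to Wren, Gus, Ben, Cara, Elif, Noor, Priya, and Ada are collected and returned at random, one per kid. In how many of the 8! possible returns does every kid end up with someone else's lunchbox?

14833

Let Aᵢ be the assignments in which kid i gets their own lunchbox. We want the size of the complement of A₁∪…∪A_8.
By inclusion–exclusion this is Σ_{j=0}^{8} (−1)^j C(8,j)·(8−j)!.
Computing: 40320 − 40320 + 20160 − 6720 + 1680 − 336 + 56 − 8 + 1 = 14833.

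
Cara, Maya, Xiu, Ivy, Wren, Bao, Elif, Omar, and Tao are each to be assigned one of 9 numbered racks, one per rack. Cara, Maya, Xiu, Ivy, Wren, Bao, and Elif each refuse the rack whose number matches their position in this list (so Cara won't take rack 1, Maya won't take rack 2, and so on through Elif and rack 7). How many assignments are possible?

165016

Let Aᵢ (for 1 ≤ i ≤ 7) be the placements that put person i in their forbidden rack. Any j of these fix j positions, leaving (9−j)! ways to fill the rest, and there are C(7,j) ways to pick which j.
By inclusion–exclusion, the number of valid placements is Σ_{j=0}^{7} (−1)^j C(7,j)·(9−j)!.
Computing: 362880 − 282240 + 105840 − 25200 + 4200 − 504 + 42 − 2 = 165016.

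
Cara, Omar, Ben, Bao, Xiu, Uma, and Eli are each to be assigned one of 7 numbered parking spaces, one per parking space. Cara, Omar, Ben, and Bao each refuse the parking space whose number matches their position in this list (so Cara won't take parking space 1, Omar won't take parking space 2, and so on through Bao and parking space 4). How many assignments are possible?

2790

Let Aᵢ (for 1 ≤ i ≤ 4) be the placements that put person i in their forbidden parking space. Any j of these fix j positions, leaving (7−j)! ways to fill the rest, and there are C(4,j) ways to pick which j.
By inclusion–exclusion, the number of valid placements is Σ_{j=0}^{4} (−1)^j C(4,j)·(7−j)!.
Computing: 5040 − 2880 + 720 − 96 + 6 = 2790.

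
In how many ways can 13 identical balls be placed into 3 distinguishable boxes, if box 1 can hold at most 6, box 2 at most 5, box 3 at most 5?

10

By stars and bars, unrestricted non-negative solutions to x_1+…+x_3 = 13 number C(13+2,2) = 105.
Subtract solutions that violate a single cap (substitute x_i' = x_i − (cap_i+1)): x_1 ≥ 7 gives C(8,2) = 28; x_2 ≥ 6 gives C(9,2) = 36; x_3 ≥ 6 gives C(9,2) = 36. Together 100.
Add back pairs where two caps are both exceeded: 1 + 1 + 3 = 5.
By inclusion–exclusion the count is 105 − 100 + 5 = 10.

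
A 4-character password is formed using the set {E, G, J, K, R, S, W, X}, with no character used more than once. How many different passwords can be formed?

1680

This is a permutation of 4 out of 8: P(8,4) = 8!/4!.
That product is 8 × 7 × 6 × 5 = 1680.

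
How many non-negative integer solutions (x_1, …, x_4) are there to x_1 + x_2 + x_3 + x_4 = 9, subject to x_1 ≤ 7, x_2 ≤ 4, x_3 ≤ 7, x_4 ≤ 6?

Ignoring the caps, the number of non-negative solutions to x_1+…+x_4 = 9 is C(12,3) = 220.
Subtract solutions that violate a single cap (substitute x_i' = x_i − (cap_i+1)): x_1 ≥ 8 gives C(4,3) = 4; x_2 ≥ 5 gives C(7,3) = 35; x_3 ≥ 8 gives C(4,3) = 4; x_4 ≥ 7 gives C(5,3) = 10. Together 53.
No two caps can be exceeded simultaneously, so the pair terms are all 0.
By inclusion–exclusion the count is 220 − 53 + 0 = 167.

167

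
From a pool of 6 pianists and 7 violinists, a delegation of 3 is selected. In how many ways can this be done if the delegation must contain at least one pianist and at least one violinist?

Total 3-person selections from all 13: C(13,3) = 286.
Selections missing a whole group: no pianists → C(7,3) = 35; no violinists → C(6,3) = 20.
Both groups omitted at once is impossible, so 286 − 55 = 231.

231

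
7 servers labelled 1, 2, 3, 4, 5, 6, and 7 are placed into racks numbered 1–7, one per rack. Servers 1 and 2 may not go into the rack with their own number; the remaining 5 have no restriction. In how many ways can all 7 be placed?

Let Aᵢ (for i ∈ {1, 2}) be the placements that put server i in its forbidden rack. Any j of these fix j positions, leaving (7−j)! ways to fill the rest, and there are C(2,j) ways to pick which j.
By inclusion–exclusion, the number of valid placements is Σ_{j=0}^{2} (−1)^j C(2,j)·(7−j)!.
Computing: 5040 − 1440 + 120 = 3720.

3720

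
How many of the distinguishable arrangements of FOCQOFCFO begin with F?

Fix F in the first position and arrange the remaining 8 letters.
Those 8 letters have C appearing twice, F appearing twice, and O appearing 3 times, giving (8)!/(3!·2!·2!) = 1680.

1680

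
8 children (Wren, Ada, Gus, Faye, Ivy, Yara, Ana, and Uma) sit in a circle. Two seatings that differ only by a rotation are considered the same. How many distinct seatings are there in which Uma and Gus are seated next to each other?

Treat {Uma, Gus} as one unit (2 internal orders) and seat the resulting 7 units around the table: (6)! circular arrangements.
So 2 × (6)! = 2 × 720 = 1440.

1440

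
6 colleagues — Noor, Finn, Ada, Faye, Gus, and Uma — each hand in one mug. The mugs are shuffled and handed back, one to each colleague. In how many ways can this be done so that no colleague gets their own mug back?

Count assignments avoiding every fixed point. For any j of the 6 colleagues fixed to their own mug, the other 6−j can be arranged in (6−j)! ways.
By inclusion–exclusion this is Σ_{j=0}^{6} (−1)^j C(6,j)·(6−j)!.
Computing: 720 − 720 + 360 − 120 + 30 − 6 + 1 = 265.

265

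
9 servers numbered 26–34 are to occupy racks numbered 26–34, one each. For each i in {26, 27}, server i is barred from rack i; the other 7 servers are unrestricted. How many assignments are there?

Let Aᵢ (for i ∈ {26, 27}) be the placements that put server i in its forbidden rack. Any j of these fix j positions, leaving (9−j)! ways to fill the rest, and there are C(2,j) ways to pick which j.
By inclusion–exclusion, the number of valid placements is Σ_{j=0}^{2} (−1)^j C(2,j)·(9−j)!.
Computing: 362880 − 80640 + 5040 = 287280.

287280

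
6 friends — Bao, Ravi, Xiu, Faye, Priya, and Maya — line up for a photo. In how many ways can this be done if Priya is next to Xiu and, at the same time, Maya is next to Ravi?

Treat {Priya,Xiu} as one block (2 orders) and {Maya,Ravi} as another (2 orders).
That leaves 4 units to arrange: 2 × 2 × 4! = 4 × 24 = 96.

96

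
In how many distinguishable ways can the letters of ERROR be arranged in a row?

Letter multiplicities in ERROR: E×1, O×1, R×3.
Dividing 5! = 120 by 3! = 6 for the repeated letters gives 20.

20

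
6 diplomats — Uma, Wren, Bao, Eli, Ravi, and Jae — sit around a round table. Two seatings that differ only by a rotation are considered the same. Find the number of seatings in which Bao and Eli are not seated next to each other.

72

Without the restriction there are (5)! = 120 seatings.
Those with Bao next to Eli: fuse the pair into one unit and seat 5 units around a circle — 2·(4)! = 48.
Subtracting, 120 − 48 = 72.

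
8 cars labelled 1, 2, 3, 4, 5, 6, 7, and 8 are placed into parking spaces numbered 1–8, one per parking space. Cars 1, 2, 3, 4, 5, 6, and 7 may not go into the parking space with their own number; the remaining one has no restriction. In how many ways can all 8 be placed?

16687

Let Aᵢ (for 1 ≤ i ≤ 7) be the placements that put car i in its forbidden parking space. Any j of these fix j positions, leaving (8−j)! ways to fill the rest, and there are C(7,j) ways to pick which j.
By inclusion–exclusion, the number of valid placements is Σ_{j=0}^{7} (−1)^j C(7,j)·(8−j)!.
Computing: 40320 − 35280 + 15120 − 4200 + 840 − 126 + 14 − 1 = 16687.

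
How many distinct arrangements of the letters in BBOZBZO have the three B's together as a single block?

Treat the 3 copies of B as a single block. The multiset to arrange is then {BBB, O, O, Z, Z}, 5 items in all.
That gives (5)!/(2!·2!) = 30 arrangements.

30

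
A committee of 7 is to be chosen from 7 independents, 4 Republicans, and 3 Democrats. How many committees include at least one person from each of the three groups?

Total 7-person selections from all 14: C(14,7) = 3432.
Selections missing a whole group: no independents → C(7,7) = 1; no Republicans → C(10,7) = 120; no Democrats → C(11,7) = 330.
Add back selections omitting two groups (i.e. drawn from a single group): C(7,7) + C(4,7) + C(3,7) = 1.
By inclusion–exclusion: 3432 − 451 + 1 = 2982.

2982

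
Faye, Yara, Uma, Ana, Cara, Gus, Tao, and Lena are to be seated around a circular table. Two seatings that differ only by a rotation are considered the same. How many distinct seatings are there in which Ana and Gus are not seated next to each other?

All circular seatings of 8 people number (7)! = 5040.
Seatings with Ana beside Gus: treat them as a block with 2 internal orders, giving 2 × (6)! = 1440.
Subtracting, 5040 − 1440 = 3600.

3600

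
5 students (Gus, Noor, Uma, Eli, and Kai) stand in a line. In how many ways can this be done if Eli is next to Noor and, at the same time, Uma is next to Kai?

24

Treat {Eli,Noor} as one block (2 orders) and {Uma,Kai} as another (2 orders).
That leaves 3 units to arrange: 2 × 2 × 3! = 4 × 6 = 24.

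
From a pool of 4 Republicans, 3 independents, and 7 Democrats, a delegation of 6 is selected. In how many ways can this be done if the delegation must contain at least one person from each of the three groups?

With no constraint there are C(14,6) = 3003 possible selections.
Subtract selections that omit an entire group: no Republicans → C(10,6) = 210; no independents → C(11,6) = 462; no Democrats → C(7,6) = 7.
Add back selections omitting two groups (i.e. drawn from a single group): C(4,6) + C(3,6) + C(7,6) = 7.
By inclusion–exclusion: 3003 − 679 + 7 = 2331.

2331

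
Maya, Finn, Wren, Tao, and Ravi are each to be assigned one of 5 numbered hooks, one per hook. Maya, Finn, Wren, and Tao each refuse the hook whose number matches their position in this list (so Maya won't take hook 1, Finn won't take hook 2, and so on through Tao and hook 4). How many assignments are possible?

Let Aᵢ (for 1 ≤ i ≤ 4) be the placements that put person i in their forbidden hook. Any j of these fix j positions, leaving (5−j)! ways to fill the rest, and there are C(4,j) ways to pick which j.
By inclusion–exclusion, the number of valid placements is Σ_{j=0}^{4} (−1)^j C(4,j)·(5−j)!.
Computing: 120 − 96 + 36 − 8 + 1 = 53.

53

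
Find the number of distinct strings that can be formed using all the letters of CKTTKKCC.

560

Letter multiplicities in CKTTKKCC: C×3, K×3, T×2.
Dividing 8! = 40320 by 3!·3!·2! = 72 for the repeated letters gives 560.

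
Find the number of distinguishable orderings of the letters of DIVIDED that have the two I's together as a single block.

Treat the 2 copies of I as a single block. The multiset to arrange is then {II, D, D, D, E, V}, 6 items in all.
That gives (6)!/(3!) = 120 arrangements.

120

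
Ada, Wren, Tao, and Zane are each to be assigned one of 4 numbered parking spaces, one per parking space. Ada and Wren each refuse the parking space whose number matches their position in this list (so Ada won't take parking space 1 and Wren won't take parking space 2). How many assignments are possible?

Let Aᵢ (for i ∈ {1, 2}) be the placements that put person i in their forbidden parking space. Any j of these fix j positions, leaving (4−j)! ways to fill the rest, and there are C(2,j) ways to pick which j.
By inclusion–exclusion, the number of valid placements is Σ_{j=0}^{2} (−1)^j C(2,j)·(4−j)!.
Computing: 24 − 12 + 2 = 14.

14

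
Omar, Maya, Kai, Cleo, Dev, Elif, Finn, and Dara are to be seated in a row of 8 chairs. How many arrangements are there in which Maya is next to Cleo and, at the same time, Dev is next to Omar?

2880

Treat {Maya,Cleo} as one block (2 orders) and {Dev,Omar} as another (2 orders).
That leaves 6 units to arrange: 2 × 2 × 6! = 4 × 720 = 2880.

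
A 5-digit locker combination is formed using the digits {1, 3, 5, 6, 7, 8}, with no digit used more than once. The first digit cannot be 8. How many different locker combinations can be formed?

The first digit has 6−1 = 5 choices (anything except 8).
The remaining 4 digits are filled from the other 5 symbols without repetition: 5 × 4 × 3 × 2 = 120.
Total: 5 × 120 = 600.

600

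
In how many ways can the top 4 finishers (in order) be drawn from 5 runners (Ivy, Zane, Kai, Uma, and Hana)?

120

There are 5 choices for 1st place, 4 for 2nd, and so on down to 2 for position 4.
That gives 5 × 4 × 3 × 2 = 120.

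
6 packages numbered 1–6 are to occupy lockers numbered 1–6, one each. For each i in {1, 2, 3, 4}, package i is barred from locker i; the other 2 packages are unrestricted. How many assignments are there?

362

Let Aᵢ (for 1 ≤ i ≤ 4) be the placements that put package i in its forbidden locker. Any j of these fix j positions, leaving (6−j)! ways to fill the rest, and there are C(4,j) ways to pick which j.
By inclusion–exclusion, the number of valid placements is Σ_{j=0}^{4} (−1)^j C(4,j)·(6−j)!.
Computing: 720 − 480 + 144 − 24 + 2 = 362.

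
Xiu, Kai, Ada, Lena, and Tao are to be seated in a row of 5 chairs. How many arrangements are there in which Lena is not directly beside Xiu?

72

There are 5! = 120 arrangements in all. If Lena and Xiu are adjacent, merging them into one block gives 2·(4)! = 48 arrangements.
Complementary counting: 120 − 48 = 72.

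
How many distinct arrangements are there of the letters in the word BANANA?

60

BANANA has 6 letters with A appearing 3 times and N appearing twice.
Dividing 6! = 720 by 3!·2! = 12 for the repeated letters gives 60.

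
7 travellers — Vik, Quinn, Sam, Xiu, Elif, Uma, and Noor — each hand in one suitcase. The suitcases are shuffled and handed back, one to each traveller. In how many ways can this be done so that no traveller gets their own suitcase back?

1854

Count assignments avoiding every fixed point. For any j of the 7 travellers fixed to their own suitcase, the other 7−j can be arranged in (7−j)! ways.
By inclusion–exclusion this is Σ_{j=0}^{7} (−1)^j C(7,j)·(7−j)!.
Computing: 5040 − 5040 + 2520 − 840 + 210 − 42 + 7 − 1 = 1854.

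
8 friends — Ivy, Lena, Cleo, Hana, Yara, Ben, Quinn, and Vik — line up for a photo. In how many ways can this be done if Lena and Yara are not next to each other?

There are 8! = 40320 arrangements in all. If Lena and Yara are adjacent, merging them into one block gives 2·(7)! = 10080 arrangements.
Complementary counting: 40320 − 10080 = 30240.

30240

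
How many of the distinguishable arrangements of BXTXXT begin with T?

Fix T in the first position and arrange the remaining 5 letters.
Those 5 letters have X appearing 3 times, giving (5)!/(3!) = 20.

20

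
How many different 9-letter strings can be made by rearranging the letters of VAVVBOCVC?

7560

The 9 letters of VAVVBOCVC have repeats: C appearing twice and V appearing 4 times.
The number of distinct arrangements is 9!/(4!·2!) = 362880/48 = 7560.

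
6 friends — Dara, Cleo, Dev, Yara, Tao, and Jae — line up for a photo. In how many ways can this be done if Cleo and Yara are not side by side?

480

Of the 6! = 720 arrangements, those with Cleo and Yara adjacent number 2 × 5! = 240 (treat the pair as a block with 2 internal orders).
So 720 − 240 = 480 arrangements keep them apart.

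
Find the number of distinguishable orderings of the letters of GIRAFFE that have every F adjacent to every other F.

720

Treat the 2 copies of F as a single block. The multiset to arrange is then {FF, A, E, G, I, R}, 6 items in all.
All 6 items are distinct, so there are (6)! = 720 arrangements.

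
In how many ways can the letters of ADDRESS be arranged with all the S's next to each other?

Treat the 2 copies of S as a single block. The multiset to arrange is then {SS, A, D, D, E, R}, 6 items in all.
That gives (6)!/(2!) = 360 arrangements.

360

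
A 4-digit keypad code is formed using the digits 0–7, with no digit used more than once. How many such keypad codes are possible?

1680

With no repetition, fill the 4 digits in order: 8 choices, then 7, down to 5.
8 × 7 × 6 × 5 = 1680.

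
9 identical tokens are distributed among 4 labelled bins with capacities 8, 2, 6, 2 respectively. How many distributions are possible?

Ignoring the caps, the number of non-negative solutions to x_1+…+x_4 = 9 is C(12,3) = 220.
Subtract solutions that violate a single cap (substitute x_i' = x_i − (cap_i+1)): x_1 ≥ 9 gives C(3,3) = 1; x_2 ≥ 3 gives C(9,3) = 84; x_3 ≥ 7 gives C(5,3) = 10; x_4 ≥ 3 gives C(9,3) = 84. Together 179.
Add back pairs where two caps are both exceeded: 0 + 0 + 0 + 0 + 20 + 0 = 20.
By inclusion–exclusion the count is 220 − 179 + 20 = 61.

61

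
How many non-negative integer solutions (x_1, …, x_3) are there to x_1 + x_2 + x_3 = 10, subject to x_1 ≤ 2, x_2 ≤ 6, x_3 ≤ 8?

18

Without the upper bounds there are C(12,2) = 66 ways to split 10 among 3 variables.
Subtract solutions that violate a single cap (substitute x_i' = x_i − (cap_i+1)): x_1 ≥ 3 gives C(9,2) = 36; x_2 ≥ 7 gives C(5,2) = 10; x_3 ≥ 9 gives C(3,2) = 3. Together 49.
Add back pairs where two caps are both exceeded: 1 + 0 + 0 = 1.
By inclusion–exclusion the count is 66 − 49 + 1 = 18.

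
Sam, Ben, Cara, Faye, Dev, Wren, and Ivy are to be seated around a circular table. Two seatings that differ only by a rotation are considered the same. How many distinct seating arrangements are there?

720

Fix one person's seat to break rotational symmetry; the remaining 6 people can be arranged in (6)! = 720 ways.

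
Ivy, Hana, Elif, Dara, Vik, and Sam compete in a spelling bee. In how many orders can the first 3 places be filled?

There are 6 choices for 1st place, 5 for 2nd, and 4 for 3rd.
That gives 6 × 5 × 4 = 120.

120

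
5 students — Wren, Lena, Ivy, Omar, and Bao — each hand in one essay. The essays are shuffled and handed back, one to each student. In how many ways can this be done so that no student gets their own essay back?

44

Let Aᵢ be the assignments in which student i gets their own essay. We want the size of the complement of A₁∪…∪A_5.
By inclusion–exclusion this is Σ_{j=0}^{5} (−1)^j C(5,j)·(5−j)!.
Computing: 120 − 120 + 60 − 20 + 5 − 1 = 44.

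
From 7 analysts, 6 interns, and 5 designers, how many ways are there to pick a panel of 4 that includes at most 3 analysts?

3025

Split by how many analysts are chosen (0 through 3).
Sum: C(7,0)·C(11,4) + C(7,1)·C(11,3) + C(7,2)·C(11,2) + C(7,3)·C(11,1) = 330 + 1155 + 1155 + 385 = 3025.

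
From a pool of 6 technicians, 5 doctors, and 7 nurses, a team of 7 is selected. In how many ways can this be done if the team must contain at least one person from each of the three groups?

28987

With no constraint there are C(18,7) = 31824 possible selections.
Subtract selections that omit an entire group: no technicians → C(12,7) = 792; no doctors → C(13,7) = 1716; no nurses → C(11,7) = 330.
Add back selections omitting two groups (i.e. drawn from a single group): C(6,7) + C(5,7) + C(7,7) = 1.
By inclusion–exclusion: 31824 − 2838 + 1 = 28987.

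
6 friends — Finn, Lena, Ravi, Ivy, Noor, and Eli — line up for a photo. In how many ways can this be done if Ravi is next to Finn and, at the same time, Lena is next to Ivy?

Treat {Ravi,Finn} as one block (2 orders) and {Lena,Ivy} as another (2 orders).
That leaves 4 units to arrange: 2 × 2 × 4! = 4 × 24 = 96.

96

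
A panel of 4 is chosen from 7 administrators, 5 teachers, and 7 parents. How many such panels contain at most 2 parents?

3421

Split by how many parents are chosen (0 through 2).
Sum: C(7,0)·C(12,4) + C(7,1)·C(12,3) + C(7,2)·C(12,2) = 495 + 1540 + 1386 = 3421.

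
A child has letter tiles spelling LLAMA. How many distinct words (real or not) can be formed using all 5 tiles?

30

The 5 letters of LLAMA have repeats: A appearing twice and L appearing twice.
Dividing 5! = 120 by 2!·2! = 4 for the repeated letters gives 30.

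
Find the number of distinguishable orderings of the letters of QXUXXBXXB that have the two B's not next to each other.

Total arrangements of QXUXXBXXB: 9!/(5!·2!) = 1512.
Arrangements with the B's together: treat BB as one letter, giving (8)!/(5!) = 336.
Subtracting, 1512 − 336 = 1176 arrangements keep the B's apart.

1176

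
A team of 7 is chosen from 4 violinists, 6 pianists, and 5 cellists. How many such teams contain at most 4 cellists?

6390

Split by how many cellists are chosen (0 through 4).
Sum: C(5,0)·C(10,7) + C(5,1)·C(10,6) + C(5,2)·C(10,5) + C(5,3)·C(10,4) + C(5,4)·C(10,3) = 120 + 1050 + 2520 + 2100 + 600 = 6390.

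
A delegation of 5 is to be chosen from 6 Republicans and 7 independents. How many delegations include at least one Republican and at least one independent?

Total 5-person selections from all 13: C(13,5) = 1287.
Subtract selections that omit an entire group: no Republicans → C(7,5) = 21; no independents → C(6,5) = 6.
Both groups omitted at once is impossible, so 1287 − 27 = 1260.

1260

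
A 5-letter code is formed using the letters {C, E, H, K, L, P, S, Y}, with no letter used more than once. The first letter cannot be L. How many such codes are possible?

5880

The first letter has 8−1 = 7 choices (anything except L).
The remaining 4 letters are filled from the other 7 symbols without repetition: 7 × 6 × 5 × 4 = 840.
Total: 7 × 840 = 5880.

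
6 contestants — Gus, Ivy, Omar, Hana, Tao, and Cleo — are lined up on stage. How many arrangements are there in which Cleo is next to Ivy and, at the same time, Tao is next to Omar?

Treat {Cleo,Ivy} as one block (2 orders) and {Tao,Omar} as another (2 orders).
That leaves 4 units to arrange: 2 × 2 × 4! = 4 × 24 = 96.

96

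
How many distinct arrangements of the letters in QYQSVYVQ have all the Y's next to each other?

Treat the 2 copies of Y as a single block. The multiset to arrange is then {YY, Q, Q, Q, S, V, V}, 7 items in all.
That gives (7)!/(3!·2!) = 420 arrangements.

420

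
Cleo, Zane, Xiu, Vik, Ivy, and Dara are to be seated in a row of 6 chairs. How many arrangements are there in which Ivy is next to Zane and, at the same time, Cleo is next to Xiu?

Treat {Ivy,Zane} as one block (2 orders) and {Cleo,Xiu} as another (2 orders).
That leaves 4 units to arrange: 2 × 2 × 4! = 4 × 24 = 96.

96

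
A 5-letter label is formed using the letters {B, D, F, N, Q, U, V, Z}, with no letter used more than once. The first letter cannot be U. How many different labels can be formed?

The first letter has 8−1 = 7 choices (anything except U).
The remaining 4 letters are filled from the other 7 symbols without repetition: 7 × 6 × 5 × 4 = 840.
Total: 7 × 840 = 5880.

5880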